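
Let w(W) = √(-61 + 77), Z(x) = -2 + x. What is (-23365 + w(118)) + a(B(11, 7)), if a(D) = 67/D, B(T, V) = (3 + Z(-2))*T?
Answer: -257038/11 ≈ -23367.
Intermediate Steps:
B(T, V) = -T (B(T, V) = (3 + (-2 - 2))*T = (3 - 4)*T = -T)
w(W) = 4 (w(W) = √16 = 4)
(-23365 + w(118)) + a(B(11, 7)) = (-23365 + 4) + 67/((-1*11)) = -23361 + 67/(-11) = -23361 + 67*(-1/11) = -23361 - 67/11 = -257038/11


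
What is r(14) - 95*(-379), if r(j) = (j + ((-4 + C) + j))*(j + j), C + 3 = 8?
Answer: 36817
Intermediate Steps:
C = 5 (C = -3 + 8 = 5)
r(j) = 2*j*(1 + 2*j) (r(j) = (j + ((-4 + 5) + j))*(j + j) = (j + (1 + j))*(2*j) = (1 + 2*j)*(2*j) = 2*j*(1 + 2*j))
r(14) - 95*(-379) = 2*14*(1 + 2*14) - 95*(-379) = 2*14*(1 + 28) + 36005 = 2*14*29 + 36005 = 812 + 36005 = 36817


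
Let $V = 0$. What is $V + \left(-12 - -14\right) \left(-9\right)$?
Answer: $-18$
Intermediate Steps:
$V + \left(-12 - -14\right) \left(-9\right) = 0 + \left(-12 - -14\right) \left(-9\right) = 0 + \left(-12 + 14\right) \left(-9\right) = 0 + 2 \left(-9\right) = 0 - 18 = -18$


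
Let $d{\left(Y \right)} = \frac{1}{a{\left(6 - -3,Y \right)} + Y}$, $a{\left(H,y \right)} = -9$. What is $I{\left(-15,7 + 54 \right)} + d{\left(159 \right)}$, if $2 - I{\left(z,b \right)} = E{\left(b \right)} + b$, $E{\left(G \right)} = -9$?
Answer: $- \frac{7499}{150} \approx -49.993$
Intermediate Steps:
$d{\left(Y \right)} = \frac{1}{-9 + Y}$
$I{\left(z,b \right)} = 11 - b$ ($I{\left(z,b \right)} = 2 - \left(-9 + b\right) = 11 - b$)
$I{\left(-15,7 + 54 \right)} + d{\left(159 \right)} = \left(11 - \left(7 + 54\right)\right) + \frac{1}{-9 + 159} = \left(11 - 61\right) + \frac{1}{150} = -50 + \frac{1}{150} = - \frac{7499}{150}$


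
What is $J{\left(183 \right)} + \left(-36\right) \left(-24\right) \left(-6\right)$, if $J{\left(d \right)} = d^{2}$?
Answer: $28305$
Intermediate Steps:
$J{\left(183 \right)} + \left(-36\right) \left(-24\right) \left(-6\right) = 183^{2} + \left(-36\right) \left(-24\right) \left(-6\right) = 33489 + 864 \left(-6\right) = 33489 - 5184 = 28305$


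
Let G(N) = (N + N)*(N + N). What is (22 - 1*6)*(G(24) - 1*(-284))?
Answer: 41408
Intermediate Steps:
G(N) = 4*N² (G(N) = (2*N)*(2*N) = 4*N²)
(22 - 1*6)*(G(24) - 1*(-284)) = (22 - 1*6)*(4*24² - 1*(-284)) = (22 - 6)*(4*576 + 284) = 16*(2304 + 284) = 16*2588 = 41408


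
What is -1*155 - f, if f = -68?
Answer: -87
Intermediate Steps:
-1*155 - f = -1*155 - 1*(-68) = -155 + 68 = -87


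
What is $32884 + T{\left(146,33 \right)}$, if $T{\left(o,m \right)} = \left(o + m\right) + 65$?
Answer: $33128$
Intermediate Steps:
$T{\left(o,m \right)} = 65 + m + o$ ($T{\left(o,m \right)} = \left(m + o\right) + 65 = 65 + m + o$)
$32884 + T{\left(146,33 \right)} = 32884 + \left(65 + 33 + 146\right) = 32884 + 244 = 33128$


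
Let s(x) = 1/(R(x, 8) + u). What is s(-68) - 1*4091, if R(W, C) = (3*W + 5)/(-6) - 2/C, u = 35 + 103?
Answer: -8390629/2051 ≈ -4091.0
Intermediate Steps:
u = 138
R(W, C) = -⅚ - 2/C - W/2 (R(W, C) = (5 + 3*W)*(-⅙) - 2/C = (-⅚ - W/2) - 2/C = -⅚ - 2/C - W/2)
s(x) = 1/(1643/12 - x/2) (s(x) = 1/((-⅚ - 2/8 - x/2) + 138) = 1/((-⅚ - 2*⅛ - x/2) + 138) = 1/((-⅚ - ¼ - x/2) + 138) = 1/((-13/12 - x/2) + 138) = 1/(1643/12 - x/2))
s(-68) - 1*4091 = -12/(-1643 + 6*(-68)) - 1*4091 = -12/(-1643 - 408) - 4091 = -12/(-2051) - 4091 = -12*(-1/2051) - 4091 = 12/2051 - 4091 = -8390629/2051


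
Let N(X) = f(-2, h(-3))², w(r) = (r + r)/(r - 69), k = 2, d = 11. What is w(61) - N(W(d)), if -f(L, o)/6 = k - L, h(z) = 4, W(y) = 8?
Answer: -2365/4 ≈ -591.25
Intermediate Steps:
w(r) = 2*r/(-69 + r) (w(r) = (2*r)/(-69 + r) = 2*r/(-69 + r))
f(L, o) = -12 + 6*L (f(L, o) = -6*(2 - L) = -12 + 6*L)
N(X) = 576 (N(X) = (-12 + 6*(-2))² = (-12 - 12)² = (-24)² = 576)
w(61) - N(W(d)) = 2*61/(-69 + 61) - 1*576 = 2*61/(-8) - 576 = 2*61*(-⅛) - 576 = -61/4 - 576 = -2365/4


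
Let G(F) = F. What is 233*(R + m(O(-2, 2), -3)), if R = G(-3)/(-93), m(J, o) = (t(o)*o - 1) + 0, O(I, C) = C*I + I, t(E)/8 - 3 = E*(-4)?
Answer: -2607270/31 ≈ -84106.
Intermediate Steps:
t(E) = 24 - 32*E (t(E) = 24 + 8*(E*(-4)) = 24 + 8*(-4*E) = 24 - 32*E)
O(I, C) = I + C*I
m(J, o) = -1 + o*(24 - 32*o) (m(J, o) = ((24 - 32*o)*o - 1) + 0 = (o*(24 - 32*o) - 1) + 0 = (-1 + o*(24 - 32*o)) + 0 = -1 + o*(24 - 32*o))
R = 1/31 (R = -3/(-93) = -3*(-1/93) = 1/31 ≈ 0.032258)
233*(R + m(O(-2, 2), -3)) = 233*(1/31 + (-1 - 32*(-3)² + 24*(-3))) = 233*(1/31 + (-1 - 32*9 - 72)) = 233*(1/31 + (-1 - 288 - 72)) = 233*(1/31 - 361) = 233*(-11190/31) = -2607270/31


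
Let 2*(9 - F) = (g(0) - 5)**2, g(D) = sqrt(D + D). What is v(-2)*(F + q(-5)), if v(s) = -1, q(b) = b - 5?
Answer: 27/2 ≈ 13.500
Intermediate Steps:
q(b) = -5 + b
g(D) = sqrt(2)*sqrt(D) (g(D) = sqrt(2*D) = sqrt(2)*sqrt(D))
F = -7/2 (F = 9 - (sqrt(2)*sqrt(0) - 5)**2/2 = 9 - (sqrt(2)*0 - 5)**2/2 = 9 - (0 - 5)**2/2 = 9 - 1/2*(-5)**2 = 9 - 1/2*25 = 9 - 25/2 = -7/2 ≈ -3.5000)
v(-2)*(F + q(-5)) = -(-7/2 + (-5 - 5)) = -(-7/2 - 10) = -1*(-27/2) = 27/2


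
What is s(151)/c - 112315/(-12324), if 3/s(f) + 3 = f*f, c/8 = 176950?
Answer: 906181253252243/99432647152800 ≈ 9.1135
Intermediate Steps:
c = 1415600 (c = 8*176950 = 1415600)
s(f) = 3/(-3 + f²) (s(f) = 3/(-3 + f*f) = 3/(-3 + f²))
s(151)/c - 112315/(-12324) = (3/(-3 + 151²))/1415600 - 112315/(-12324) = (3/(-3 + 22801))*(1/1415600) - 112315*(-1/12324) = (3/22798)*(1/1415600) + 112315/12324 = 3/32272848800 + 112315/12324 = 906181253252243/99432647152800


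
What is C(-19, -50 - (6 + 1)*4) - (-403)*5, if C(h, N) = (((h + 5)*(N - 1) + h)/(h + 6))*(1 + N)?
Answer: 109894/13 ≈ 8453.4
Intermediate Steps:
C(h, N) = (1 + N)*(h + (-1 + N)*(5 + h))/(6 + h) (C(h, N) = (((5 + h)*(-1 + N) + h)/(6 + h))*(1 + N) = (((-1 + N)*(5 + h) + h)/(6 + h))*(1 + N) = ((h + (-1 + N)*(5 + h))/(6 + h))*(1 + N) = (1 + N)*(h + (-1 + N)*(5 + h))/(6 + h))
C(-19, -50 - (6 + 1)*4) - (-403)*5 = (-5 + 5*(-50 - (6 + 1)*4)² + (-50 - (6 + 1)*4)*(-19) - 19*(-50 - (6 + 1)*4)²)/(6 - 19) - (-403)*5 = (-5 + 5*(-50 - 7*4)² + (-50 - 7*4)*(-19) - 19*(-50 - 7*4)²)/(-13) - 1*(-2015) = -(-5 + 5*(-50 - 1*28)² + (-50 - 1*28)*(-19) - 19*(-50 - 1*28)²)/13 + 2015 = -(-5 + 5*(-50 - 28)² + (-50 - 28)*(-19) - 19*(-50 - 28)²)/13 + 2015 = -(-5 + 5*(-78)² - 78*(-19) - 19*(-78)²)/13 + 2015 = -(-5 + 5*6084 + 1482 - 19*6084)/13 + 2015 = -(-5 + 30420 + 1482 - 115596)/13 + 2015 = -1/13*(-83699) + 2015 = 83699/13 + 2015 = 109894/13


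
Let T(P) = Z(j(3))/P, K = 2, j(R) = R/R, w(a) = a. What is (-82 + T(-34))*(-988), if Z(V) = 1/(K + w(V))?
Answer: 4132310/51 ≈ 81026.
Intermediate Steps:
j(R) = 1
Z(V) = 1/(2 + V)
T(P) = 1/(3*P) (T(P) = 1/((2 + 1)*P) = 1/(3*P))
(-82 + T(-34))*(-988) = (-82 + (⅓)/(-34))*(-988) = (-82 + (⅓)*(-1/34))*(-988) = (-82 - 1/102)*(-988) = -8365/102*(-988) = 4132310/51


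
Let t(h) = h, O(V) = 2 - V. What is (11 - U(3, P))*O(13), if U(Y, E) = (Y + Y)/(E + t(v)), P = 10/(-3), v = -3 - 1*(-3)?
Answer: -704/5 ≈ -140.80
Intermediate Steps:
v = 0 (v = -3 + 3 = 0)
P = -10/3 (P = 10*(-⅓) = -10/3 ≈ -3.3333)
U(Y, E) = 2*Y/E (U(Y, E) = (Y + Y)/(E + 0) = (2*Y)/E = 2*Y/E)
(11 - U(3, P))*O(13) = (11 - 2*3/(-10/3))*(2 - 1*13) = (11 - 2*3*(-3)/10)*(2 - 13) = (11 - 1*(-9/5))*(-11) = (11 + 9/5)*(-11) = (64/5)*(-11) = -704/5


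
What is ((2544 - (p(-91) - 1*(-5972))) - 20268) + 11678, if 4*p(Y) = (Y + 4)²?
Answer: -55641/4 ≈ -13910.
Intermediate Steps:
p(Y) = (4 + Y)²/4 (p(Y) = (Y + 4)²/4 = (4 + Y)²/4)
((2544 - (p(-91) - 1*(-5972))) - 20268) + 11678 = ((2544 - ((4 - 91)²/4 - 1*(-5972))) - 20268) + 11678 = ((2544 - ((¼)*(-87)² + 5972)) - 20268) + 11678 = ((2544 - ((¼)*7569 + 5972)) - 20268) + 11678 = ((2544 - (7569/4 + 5972)) - 20268) + 11678 = ((2544 - 1*31457/4) - 20268) + 11678 = ((2544 - 31457/4) - 20268) + 11678 = (-21281/4 - 20268) + 11678 = -102353/4 + 11678 = -55641/4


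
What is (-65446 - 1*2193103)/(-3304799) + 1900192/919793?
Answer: 1193878597395/434247283801 ≈ 2.7493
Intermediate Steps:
(-65446 - 1*2193103)/(-3304799) + 1900192/919793 = (-65446 - 2193103)*(-1/3304799) + 1900192*(1/919793) = -2258549*(-1/3304799) + 271456/131399 = 2258549/3304799 + 271456/131399 = 1193878597395/434247283801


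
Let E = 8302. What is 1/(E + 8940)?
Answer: 1/17242 ≈ 5.7998e-5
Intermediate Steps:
1/(E + 8940) = 1/(8302 + 8940) = 1/17242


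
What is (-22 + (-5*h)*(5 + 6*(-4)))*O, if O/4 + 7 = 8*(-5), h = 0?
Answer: 4136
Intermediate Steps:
O = -188 (O = -28 + 4*(8*(-5)) = -28 + 4*(-40) = -28 - 160 = -188)
(-22 + (-5*h)*(5 + 6*(-4)))*O = (-22 + (-5*0)*(5 + 6*(-4)))*(-188) = (-22 + 0*(5 - 24))*(-188) = (-22 + 0*(-19))*(-188) = (-22 + 0)*(-188) = -22*(-188) = 4136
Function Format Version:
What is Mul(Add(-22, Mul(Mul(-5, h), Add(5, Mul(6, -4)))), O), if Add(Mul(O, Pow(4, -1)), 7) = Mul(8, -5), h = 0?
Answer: 4136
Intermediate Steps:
O = -188 (O = Add(-28, Mul(4, Mul(8, -5))) = Add(-28, Mul(4, -40)) = Add(-28, -160) = -188)
Mul(Add(-22, Mul(Mul(-5, h), Add(5, Mul(6, -4)))), O) = Mul(Add(-22, Mul(Mul(-5, 0), Add(5, Mul(6, -4)))), -188) = Mul(Add(-22, Mul(0, Add(5, -24))), -188) = Mul(Add(-22, Mul(0, -19)), -188) = Mul(Add(-22, 0), -188) = Mul(-22, -188) = 4136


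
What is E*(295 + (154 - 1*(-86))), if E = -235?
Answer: -125725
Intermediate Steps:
E*(295 + (154 - 1*(-86))) = -235*(295 + (154 - 1*(-86))) = -235*(295 + (154 + 86)) = -235*(295 + 240) = -235*535 = -125725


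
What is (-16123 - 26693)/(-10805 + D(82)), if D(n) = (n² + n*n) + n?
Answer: -42816/2725 ≈ -15.712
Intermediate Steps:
D(n) = n + 2*n² (D(n) = (n² + n²) + n = 2*n² + n = n + 2*n²)
(-16123 - 26693)/(-10805 + D(82)) = (-16123 - 26693)/(-10805 + 82*(1 + 2*82)) = -42816/(-10805 + 82*(1 + 164)) = -42816/(-10805 + 82*165) = -42816/(-10805 + 13530) = -42816/2725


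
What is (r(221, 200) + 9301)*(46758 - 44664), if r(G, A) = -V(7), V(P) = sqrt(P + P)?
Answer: 19476294 - 2094*sqrt(14) ≈ 1.9468e+7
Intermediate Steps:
V(P) = sqrt(2)*sqrt(P) (V(P) = sqrt(2*P) = sqrt(2)*sqrt(P))
r(G, A) = -sqrt(14) (r(G, A) = -sqrt(2)*sqrt(7) = -sqrt(14))
(r(221, 200) + 9301)*(46758 - 44664) = (-sqrt(14) + 9301)*(46758 - 44664) = (9301 - sqrt(14))*2094 = 19476294 - 2094*sqrt(14)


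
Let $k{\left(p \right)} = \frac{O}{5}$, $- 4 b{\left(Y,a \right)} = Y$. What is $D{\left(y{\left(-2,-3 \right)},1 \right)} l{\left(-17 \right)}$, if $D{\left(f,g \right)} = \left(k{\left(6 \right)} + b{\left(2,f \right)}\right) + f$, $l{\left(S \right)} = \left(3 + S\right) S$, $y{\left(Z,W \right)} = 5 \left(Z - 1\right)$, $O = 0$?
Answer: $-3689$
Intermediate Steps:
$b{\left(Y,a \right)} = - \frac{Y}{4}$
$y{\left(Z,W \right)} = -5 + 5 Z$ ($y{\left(Z,W \right)} = 5 \left(-1 + Z\right) = -5 + 5 Z$)
$k{\left(p \right)} = 0$ ($k{\left(p \right)} = \frac{0}{5} = 0 \cdot \frac{1}{5} = 0$)
$l{\left(S \right)} = S \left(3 + S\right)$
$D{\left(f,g \right)} = - \frac{1}{2} + f$ ($D{\left(f,g \right)} = \left(0 - \frac{1}{2}\right) + f = - \frac{1}{2} + f$)
$D{\left(y{\left(-2,-3 \right)},1 \right)} l{\left(-17 \right)} = \left(- \frac{1}{2} + \left(-5 + 5 \left(-2\right)\right)\right) \left(- 17 \left(3 - 17\right)\right) = \left(- \frac{1}{2} - 15\right) \left(\left(-17\right) \left(-14\right)\right) = \left(- \frac{1}{2} - 15\right) 238 = \left(- \frac{31}{2}\right) 238 = -3689$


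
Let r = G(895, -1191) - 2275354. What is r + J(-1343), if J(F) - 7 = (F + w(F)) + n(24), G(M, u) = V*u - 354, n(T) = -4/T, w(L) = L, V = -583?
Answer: -9504205/6 ≈ -1.5840e+6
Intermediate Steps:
G(M, u) = -354 - 583*u (G(M, u) = -583*u - 354 = -354 - 583*u)
r = -1581355 (r = (-354 - 583*(-1191)) - 2275354 = (-354 + 694353) - 2275354 = 693999 - 2275354 = -1581355)
J(F) = 41/6 + 2*F (J(F) = 7 + ((F + F) - 4/24) = 7 + (2*F - 4*1/24) = 7 + (2*F - ⅙) = 7 + (-⅙ + 2*F) = 41/6 + 2*F)
r + J(-1343) = -1581355 + (41/6 + 2*(-1343)) = -1581355 + (41/6 - 2686) = -1581355 - 16075/6 = -9504205/6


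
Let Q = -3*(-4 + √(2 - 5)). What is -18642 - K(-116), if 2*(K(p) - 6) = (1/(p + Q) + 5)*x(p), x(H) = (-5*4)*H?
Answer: 24*(-3056*√3 + 105893*I)/(-104*I + 3*√3) ≈ -24437.0 - 0.55589*I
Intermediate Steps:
Q = 12 - 3*I*√3 (Q = -3*(-4 + √(-3)) = -3*(-4 + I*√3) = 12 - 3*I*√3 ≈ 12.0 - 5.1962*I)
x(H) = -20*H
K(p) = 6 - 10*p*(5 + 1/(12 + p - 3*I*√3)) (K(p) = 6 + ((1/(p + (12 - 3*I*√3)) + 5)*(-20*p))/2 = 6 + ((1/(12 + p - 3*I*√3) + 5)*(-20*p))/2 = 6 + ((5 + 1/(12 + p - 3*I*√3))*(-20*p))/2 = 6 + (-20*p*(5 + 1/(12 + p - 3*I*√3)))/2 = 6 - 10*p*(5 + 1/(12 + p - 3*I*√3)))
-18642 - K(-116) = -18642 - 2*(36 - 302*(-116) - 25*(-116)² - 9*I*√3 + 75*I*(-116)*√3)/(12 - 116 - 3*I*√3) = -18642 - 2*(36 + 35032 - 25*13456 - 9*I*√3 - 8700*I*√3)/(-104 - 3*I*√3) = -18642 - 2*(36 + 35032 - 336400 - 9*I*√3 - 8700*I*√3)/(-104 - 3*I*√3) = -18642 - 2*(-301332 - 8709*I*√3)/(-104 - 3*I*√3)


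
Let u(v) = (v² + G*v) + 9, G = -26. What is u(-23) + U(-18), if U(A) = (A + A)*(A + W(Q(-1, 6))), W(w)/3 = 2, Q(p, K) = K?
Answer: 1568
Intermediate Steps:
W(w) = 6 (W(w) = 3*2 = 6)
U(A) = 2*A*(6 + A) (U(A) = (A + A)*(A + 6) = (2*A)*(6 + A) = 2*A*(6 + A))
u(v) = 9 + v² - 26*v (u(v) = (v² - 26*v) + 9 = 9 + v² - 26*v)
u(-23) + U(-18) = (9 + (-23)² - 26*(-23)) + 2*(-18)*(6 - 18) = (9 + 529 + 598) + 2*(-18)*(-12) = 1136 + 432 = 1568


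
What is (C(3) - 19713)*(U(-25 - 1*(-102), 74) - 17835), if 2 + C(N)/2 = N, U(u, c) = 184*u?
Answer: 72280237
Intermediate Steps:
C(N) = -4 + 2*N
(C(3) - 19713)*(U(-25 - 1*(-102), 74) - 17835) = ((-4 + 2*3) - 19713)*(184*(-25 - 1*(-102)) - 17835) = ((-4 + 6) - 19713)*(184*(-25 + 102) - 17835) = (2 - 19713)*(184*77 - 17835) = -19711*(14168 - 17835) = -19711*(-3667) = 72280237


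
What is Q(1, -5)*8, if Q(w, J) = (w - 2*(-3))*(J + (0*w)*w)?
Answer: -280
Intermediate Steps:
Q(w, J) = J*(6 + w) (Q(w, J) = (w + 6)*(J + 0*w) = (6 + w)*(J + 0) = (6 + w)*J = J*(6 + w))
Q(1, -5)*8 = -5*(6 + 1)*8 = -5*7*8 = -35*8 = -280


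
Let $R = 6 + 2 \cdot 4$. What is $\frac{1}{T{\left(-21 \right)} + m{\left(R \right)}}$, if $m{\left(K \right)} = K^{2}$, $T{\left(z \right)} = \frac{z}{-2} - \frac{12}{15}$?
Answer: $\frac{10}{2057} \approx 0.0048615$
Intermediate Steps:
$R = 14$ ($R = 6 + 8 = 14$)
$T{\left(z \right)} = - \frac{4}{5} - \frac{z}{2}$ ($T{\left(z \right)} = z \left(- \frac{1}{2}\right) - \frac{4}{5} = - \frac{z}{2} - \frac{4}{5} = - \frac{4}{5} - \frac{z}{2}$)
$\frac{1}{T{\left(-21 \right)} + m{\left(R \right)}} = \frac{1}{\left(- \frac{4}{5} - - \frac{21}{2}\right) + 14^{2}} = \frac{1}{\left(- \frac{4}{5} + \frac{21}{2}\right) + 196} = \frac{1}{\frac{97}{10} + 196} = \frac{1}{\frac{2057}{10}} = \frac{10}{2057}$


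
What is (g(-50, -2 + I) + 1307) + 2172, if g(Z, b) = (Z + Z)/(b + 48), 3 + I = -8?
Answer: 24333/7 ≈ 3476.1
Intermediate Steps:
I = -11 (I = -3 - 8 = -11)
g(Z, b) = 2*Z/(48 + b) (g(Z, b) = (2*Z)/(48 + b) = 2*Z/(48 + b))
(g(-50, -2 + I) + 1307) + 2172 = (2*(-50)/(48 + (-2 - 11)) + 1307) + 2172 = (2*(-50)/(48 - 13) + 1307) + 2172 = (2*(-50)/35 + 1307) + 2172 = (2*(-50)*(1/35) + 1307) + 2172 = (-20/7 + 1307) + 2172 = 9129/7 + 2172 = 24333/7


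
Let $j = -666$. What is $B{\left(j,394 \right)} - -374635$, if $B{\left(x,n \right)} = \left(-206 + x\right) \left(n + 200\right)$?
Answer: $-143333$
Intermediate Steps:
$B{\left(x,n \right)} = \left(-206 + x\right) \left(200 + n\right)$
$B{\left(j,394 \right)} - -374635 = \left(-41200 - 81164 + 200 \left(-666\right) + 394 \left(-666\right)\right) - -374635 = \left(-41200 - 81164 - 133200 - 262404\right) + 374635 = -517968 + 374635 = -143333$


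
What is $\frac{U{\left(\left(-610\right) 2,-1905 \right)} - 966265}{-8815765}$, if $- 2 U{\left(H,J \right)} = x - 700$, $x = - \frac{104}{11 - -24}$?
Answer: $\frac{33806973}{308551775} \approx 0.10957$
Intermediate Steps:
$x = - \frac{104}{35}$ ($x = - \frac{104}{11 + 24} = - \frac{104}{35} \approx -2.9714$)
$U{\left(H,J \right)} = \frac{12302}{35}$ ($U{\left(H,J \right)} = - \frac{- \frac{104}{35} - 700}{2} = \left(- \frac{1}{2}\right) \left(- \frac{24604}{35}\right) = \frac{12302}{35}$)
$\frac{U{\left(\left(-610\right) 2,-1905 \right)} - 966265}{-8815765} = \frac{\frac{12302}{35} - 966265}{-8815765} = \left(- \frac{33806973}{35}\right) \left(- \frac{1}{8815765}\right) = \frac{33806973}{308551775}$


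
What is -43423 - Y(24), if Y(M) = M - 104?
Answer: -43343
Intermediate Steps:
Y(M) = -104 + M
-43423 - Y(24) = -43423 - (-104 + 24) = -43423 - 1*(-80) = -43423 + 80 = -43343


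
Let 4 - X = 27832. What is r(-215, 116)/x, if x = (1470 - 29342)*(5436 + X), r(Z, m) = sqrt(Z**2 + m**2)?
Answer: sqrt(59681)/624109824 ≈ 3.9143e-7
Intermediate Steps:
X = -27828 (X = 4 - 1*27832 = 4 - 27832 = -27828)
x = 624109824 (x = (1470 - 29342)*(5436 - 27828) = -27872*(-22392) = 624109824)
r(-215, 116)/x = sqrt((-215)**2 + 116**2)/624109824 = sqrt(46225 + 13456)*(1/624109824) = sqrt(59681)*(1/624109824) = sqrt(59681)/624109824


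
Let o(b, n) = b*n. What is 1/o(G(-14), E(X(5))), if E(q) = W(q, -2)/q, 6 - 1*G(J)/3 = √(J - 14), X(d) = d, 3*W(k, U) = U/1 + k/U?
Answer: -5/48 - 5*I*√7/144 ≈ -0.10417 - 0.091866*I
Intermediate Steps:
W(k, U) = U/3 + k/(3*U) (W(k, U) = (U/1 + k/U)/3 = (U*1 + k/U)/3 = (U + k/U)/3 = U/3 + k/(3*U))
G(J) = 18 - 3*√(-14 + J) (G(J) = 18 - 3*√(J - 14) = 18 - 3*√(-14 + J))
E(q) = (-⅔ - q/6)/q (E(q) = ((⅓)*(q + (-2)²)/(-2))/q = ((⅓)*(-½)*(q + 4))/q = ((⅓)*(-½)*(4 + q))/q = (-⅔ - q/6)/q)
1/o(G(-14), E(X(5))) = 1/((18 - 3*√(-14 - 14))*((⅙)*(-4 - 1*5)/5)) = 1/((18 - 6*I*√7)*((⅙)*(⅕)*(-4 - 5))) = 1/((18 - 6*I*√7)*((⅙)*(⅕)*(-9))) = 1/((18 - 6*I*√7)*(-3/10)) = 1/(-27/5 + 9*I*√7/5)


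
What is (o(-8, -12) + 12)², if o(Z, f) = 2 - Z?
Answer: 484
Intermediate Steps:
(o(-8, -12) + 12)² = ((2 - 1*(-8)) + 12)² = ((2 + 8) + 12)² = (10 + 12)² = 22² = 484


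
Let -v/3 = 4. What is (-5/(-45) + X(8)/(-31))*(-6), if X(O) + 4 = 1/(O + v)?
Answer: -277/186 ≈ -1.4892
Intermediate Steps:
v = -12 (v = -3*4 = -12)
X(O) = -4 + 1/(-12 + O) (X(O) = -4 + 1/(O - 12) = -4 + 1/(-12 + O))
(-5/(-45) + X(8)/(-31))*(-6) = (-5/(-45) + ((49 - 4*8)/(-12 + 8))/(-31))*(-6) = (-5*(-1/45) + ((49 - 32)/(-4))*(-1/31))*(-6) = (⅑ - ¼*17*(-1/31))*(-6) = (⅑ - 17/4*(-1/31))*(-6) = (⅑ + 17/124)*(-6) = (277/1116)*(-6) = -277/186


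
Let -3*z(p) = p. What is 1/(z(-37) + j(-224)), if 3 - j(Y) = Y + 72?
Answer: 3/502 ≈ 0.0059761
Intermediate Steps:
j(Y) = -69 - Y (j(Y) = 3 - (Y + 72) = 3 - (72 + Y) = 3 + (-72 - Y) = -69 - Y)
z(p) = -p/3
1/(z(-37) + j(-224)) = 1/(-⅓*(-37) + (-69 - 1*(-224))) = 1/(37/3 + (-69 + 224)) = 1/(37/3 + 155) = 1/(502/3) = 3/502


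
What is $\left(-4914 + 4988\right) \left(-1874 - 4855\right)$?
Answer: $-497946$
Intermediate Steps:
$\left(-4914 + 4988\right) \left(-1874 - 4855\right) = 74 \left(-6729\right) = -497946$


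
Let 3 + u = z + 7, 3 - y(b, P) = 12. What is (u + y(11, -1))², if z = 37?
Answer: 1024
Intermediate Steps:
y(b, P) = -9 (y(b, P) = 3 - 1*12 = 3 - 12 = -9)
u = 41 (u = -3 + (37 + 7) = -3 + 44 = 41)
(u + y(11, -1))² = (41 - 9)² = 32² = 1024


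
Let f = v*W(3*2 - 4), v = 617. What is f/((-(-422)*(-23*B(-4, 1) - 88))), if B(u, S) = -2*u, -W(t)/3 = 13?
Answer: 24063/114784 ≈ 0.20964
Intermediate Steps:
W(t) = -39 (W(t) = -3*13 = -39)
f = -24063 (f = 617*(-39) = -24063)
f/((-(-422)*(-23*B(-4, 1) - 88))) = -24063*1/(422*(-(-46)*(-4) - 88)) = -24063*1/(422*(-23*8 - 88)) = -24063*1/(422*(-184 - 88)) = -24063/((-(-422)*(-272))) = -24063/((-1*114784)) = -24063/(-114784) = -24063*(-1/114784) = 24063/114784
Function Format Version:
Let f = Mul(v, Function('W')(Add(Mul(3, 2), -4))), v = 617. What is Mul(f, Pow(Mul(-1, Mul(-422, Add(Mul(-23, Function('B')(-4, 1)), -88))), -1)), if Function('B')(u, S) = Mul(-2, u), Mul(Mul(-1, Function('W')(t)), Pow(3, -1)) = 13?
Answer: Rational(24063, 114784) ≈ 0.20964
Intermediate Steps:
Function('W')(t) = -39 (Function('W')(t) = Mul(-3, 13) = -39)
f = -24063 (f = Mul(617, -39) = -24063)
Mul(f, Pow(Mul(-1, Mul(-422, Add(Mul(-23, Function('B')(-4, 1)), -88))), -1)) = Mul(-24063, Pow(Mul(-1, Mul(-422, Add(Mul(-23, Mul(-2, -4)), -88))), -1)) = Mul(-24063, Pow(Mul(-1, Mul(-422, Add(Mul(-23, 8), -88))), -1)) = Mul(-24063, Pow(Mul(-1, Mul(-422, Add(-184, -88))), -1)) = Mul(-24063, Pow(Mul(-1, Mul(-422, -272)), -1)) = Mul(-24063, Pow(Mul(-1, 114784), -1)) = Mul(-24063, Pow(-114784, -1)) = Mul(-24063, Rational(-1, 114784)) = Rational(24063, 114784)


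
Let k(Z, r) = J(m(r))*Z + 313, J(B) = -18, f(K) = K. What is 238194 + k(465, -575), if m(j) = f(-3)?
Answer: 230137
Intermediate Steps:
m(j) = -3
k(Z, r) = 313 - 18*Z (k(Z, r) = -18*Z + 313 = 313 - 18*Z)
238194 + k(465, -575) = 238194 + (313 - 18*465) = 238194 + (313 - 8370) = 238194 - 8057 = 230137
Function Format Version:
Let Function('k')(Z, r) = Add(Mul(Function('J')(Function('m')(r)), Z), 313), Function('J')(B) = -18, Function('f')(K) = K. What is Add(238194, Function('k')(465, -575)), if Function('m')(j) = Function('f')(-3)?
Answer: 230137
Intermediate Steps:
Function('m')(j) = -3
Function('k')(Z, r) = Add(313, Mul(-18, Z)) (Function('k')(Z, r) = Add(Mul(-18, Z), 313) = Add(313, Mul(-18, Z)))
Add(238194, Function('k')(465, -575)) = Add(238194, Add(313, Mul(-18, 465))) = Add(238194, Add(313, -8370)) = Add(238194, -8057) = 230137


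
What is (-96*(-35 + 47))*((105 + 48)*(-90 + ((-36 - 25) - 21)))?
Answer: 30316032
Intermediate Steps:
(-96*(-35 + 47))*((105 + 48)*(-90 + ((-36 - 25) - 21))) = (-96*12)*(153*(-90 + (-61 - 21))) = -176256*(-90 - 82) = -176256*(-172) = -1152*(-26316) = 30316032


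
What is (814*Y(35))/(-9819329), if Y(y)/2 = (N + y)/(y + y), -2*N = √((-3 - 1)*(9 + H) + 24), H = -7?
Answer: -26862/343676515 ≈ -7.8161e-5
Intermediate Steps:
N = -2 (N = -√((-3 - 1)*(9 - 7) + 24)/2 = -√(-4*2 + 24)/2 = -√(-8 + 24)/2 = -√16/2 = -½*4 = -2)
Y(y) = (-2 + y)/y (Y(y) = 2*((-2 + y)/(y + y)) = 2*((-2 + y)/((2*y))) = 2*((-2 + y)*(1/(2*y))) = 2*((-2 + y)/(2*y)) = (-2 + y)/y)
(814*Y(35))/(-9819329) = (814*((-2 + 35)/35))/(-9819329) = (814*((1/35)*33))*(-1/9819329) = (814*(33/35))*(-1/9819329) = (26862/35)*(-1/9819329) = -26862/343676515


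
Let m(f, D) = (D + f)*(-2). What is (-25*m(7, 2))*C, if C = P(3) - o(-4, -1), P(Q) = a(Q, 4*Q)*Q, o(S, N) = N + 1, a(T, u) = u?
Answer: 16200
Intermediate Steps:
o(S, N) = 1 + N
P(Q) = 4*Q² (P(Q) = (4*Q)*Q = 4*Q²)
m(f, D) = -2*D - 2*f
C = 36 (C = 4*3² - (1 - 1) = 4*9 - 1*0 = 36 + 0 = 36)
(-25*m(7, 2))*C = -25*(-2*2 - 2*7)*36 = -25*(-4 - 14)*36 = -25*(-18)*36 = 450*36 = 16200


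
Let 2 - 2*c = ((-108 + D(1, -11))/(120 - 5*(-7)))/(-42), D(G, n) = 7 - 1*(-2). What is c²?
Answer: 18550249/18835600 ≈ 0.98485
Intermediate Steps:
D(G, n) = 9 (D(G, n) = 7 + 2 = 9)
c = 4307/4340 (c = 1 - (-108 + 9)/(120 - 5*(-7))/(2*(-42)) = 1 - (-99/(120 + 35))*(-1)/(2*42) = 1 - (-99/155)*(-1)/(2*42) = 1 - (-99*1/155)*(-1)/(2*42) = 1 - (-99)*(-1)/(310*42) = 1 - ½*33/2170 = 1 - 33/4340 = 4307/4340 ≈ 0.99240)
c² = (4307/4340)² = 18550249/18835600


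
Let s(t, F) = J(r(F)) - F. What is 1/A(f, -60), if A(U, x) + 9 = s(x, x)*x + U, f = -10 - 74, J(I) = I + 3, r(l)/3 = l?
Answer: 1/6927 ≈ 0.00014436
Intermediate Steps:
r(l) = 3*l
J(I) = 3 + I
s(t, F) = 3 + 2*F (s(t, F) = (3 + 3*F) - F = 3 + 2*F)
f = -84
A(U, x) = -9 + U + x*(3 + 2*x) (A(U, x) = -9 + ((3 + 2*x)*x + U) = -9 + (x*(3 + 2*x) + U) = -9 + (U + x*(3 + 2*x)) = -9 + U + x*(3 + 2*x))
1/A(f, -60) = 1/(-9 - 84 - 60*(3 + 2*(-60))) = 1/(-9 - 84 - 60*(3 - 120)) = 1/(-9 - 84 - 60*(-117)) = 1/(-9 - 84 + 7020) = 1/6927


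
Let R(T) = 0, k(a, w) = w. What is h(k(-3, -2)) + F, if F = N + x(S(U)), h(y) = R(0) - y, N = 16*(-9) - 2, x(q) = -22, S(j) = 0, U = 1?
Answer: -166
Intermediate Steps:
N = -146 (N = -144 - 2 = -146)
h(y) = -y (h(y) = 0 - y = -y)
F = -168 (F = -146 - 22 = -168)
h(k(-3, -2)) + F = -1*(-2) - 168 = 2 - 168 = -166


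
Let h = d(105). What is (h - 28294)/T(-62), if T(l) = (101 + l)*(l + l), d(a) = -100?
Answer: 14197/2418 ≈ 5.8714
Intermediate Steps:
h = -100
T(l) = 2*l*(101 + l) (T(l) = (101 + l)*(2*l) = 2*l*(101 + l))
(h - 28294)/T(-62) = (-100 - 28294)/((2*(-62)*(101 - 62))) = -28394/(2*(-62)*39) = -28394/(-4836) = -28394*(-1/4836) = 14197/2418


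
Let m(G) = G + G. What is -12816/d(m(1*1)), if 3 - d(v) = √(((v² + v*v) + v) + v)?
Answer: 12816 + 8544*√3 ≈ 27615.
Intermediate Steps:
m(G) = 2*G
d(v) = 3 - √(2*v + 2*v²) (d(v) = 3 - √(((v² + v*v) + v) + v) = 3 - √(((v² + v²) + v) + v) = 3 - √((2*v² + v) + v) = 3 - √((v + 2*v²) + v) = 3 - √(2*v + 2*v²))
-12816/d(m(1*1)) = -12816/(3 - √2*√((2*(1*1))*(1 + 2*(1*1)))) = -12816/(3 - √2*√((2*1)*(1 + 2*1))) = -12816/(3 - √2*√(2*(1 + 2))) = -12816/(3 - √2*√(2*3)) = -12816/(3 - √2*√6) = -12816/(3 - 2*√3)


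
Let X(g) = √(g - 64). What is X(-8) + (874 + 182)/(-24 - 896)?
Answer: -132/115 + 6*I*√2 ≈ -1.1478 + 8.4853*I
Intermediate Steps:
X(g) = √(-64 + g)
X(-8) + (874 + 182)/(-24 - 896) = √(-64 - 8) + (874 + 182)/(-24 - 896) = √(-72) + 1056/(-920) = 6*I*√2 + 1056*(-1/920) = 6*I*√2 - 132/115 = -132/115 + 6*I*√2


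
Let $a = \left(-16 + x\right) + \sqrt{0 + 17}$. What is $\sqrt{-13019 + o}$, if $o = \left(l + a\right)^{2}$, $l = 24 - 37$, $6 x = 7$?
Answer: $\frac{i \sqrt{440183 + 2004 \sqrt{17}}}{6} \approx 111.61 i$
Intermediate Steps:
$x = \frac{7}{6}$ ($x = \frac{1}{6} \cdot 7 = \frac{7}{6} \approx 1.1667$)
$l = -13$ ($l = 24 - 37 = -13$)
$a = - \frac{89}{6} + \sqrt{17}$ ($a = \left(-16 + \frac{7}{6}\right) + \sqrt{0 + 17} = - \frac{89}{6} + \sqrt{17} \approx -10.71$)
$o = \left(- \frac{167}{6} + \sqrt{17}\right)^{2}$ ($o = \left(-13 - \left(\frac{89}{6} - \sqrt{17}\right)\right)^{2} = \left(- \frac{167}{6} + \sqrt{17}\right)^{2} \approx 562.17$)
$\sqrt{-13019 + o} = \sqrt{-13019 + \left(\frac{28501}{36} - \frac{167 \sqrt{17}}{3}\right)} = \sqrt{- \frac{440183}{36} - \frac{167 \sqrt{17}}{3}}$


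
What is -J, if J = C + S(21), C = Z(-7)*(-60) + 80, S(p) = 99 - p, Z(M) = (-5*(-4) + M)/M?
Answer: -1886/7 ≈ -269.43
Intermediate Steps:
Z(M) = (20 + M)/M
C = 1340/7 (C = ((20 - 7)/(-7))*(-60) + 80 = -⅐*13*(-60) + 80 = -13/7*(-60) + 80 = 780/7 + 80 = 1340/7 ≈ 191.43)
J = 1886/7 (J = 1340/7 + (99 - 1*21) = 1340/7 + (99 - 21) = 1340/7 + 78 = 1886/7 ≈ 269.43)
-J = -1*1886/7 = -1886/7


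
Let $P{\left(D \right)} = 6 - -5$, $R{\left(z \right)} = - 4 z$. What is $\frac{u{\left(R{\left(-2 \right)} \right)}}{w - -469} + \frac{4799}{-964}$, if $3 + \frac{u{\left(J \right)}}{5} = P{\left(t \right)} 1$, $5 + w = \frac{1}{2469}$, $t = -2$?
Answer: $- \frac{5402611343}{1104374788} \approx -4.892$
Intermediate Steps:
$w = - \frac{12344}{2469}$ ($w = -5 + \frac{1}{2469} = - \frac{12344}{2469} \approx -4.9996$)
$P{\left(D \right)} = 11$ ($P{\left(D \right)} = 6 + 5 = 11$)
$u{\left(J \right)} = 40$ ($u{\left(J \right)} = -15 + 5 \cdot 11 \cdot 1 = -15 + 5 \cdot 11 = -15 + 55 = 40$)
$\frac{u{\left(R{\left(-2 \right)} \right)}}{w - -469} + \frac{4799}{-964} = \frac{40}{- \frac{12344}{2469} - -469} + \frac{4799}{-964} = \frac{40}{- \frac{12344}{2469} + 469} + 4799 \left(- \frac{1}{964}\right) = \frac{40}{\frac{1145617}{2469}} - \frac{4799}{964} = 40 \cdot \frac{2469}{1145617} - \frac{4799}{964} = \frac{98760}{1145617} - \frac{4799}{964} = - \frac{5402611343}{1104374788}$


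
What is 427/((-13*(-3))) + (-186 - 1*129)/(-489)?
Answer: 73696/6357 ≈ 11.593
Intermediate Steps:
427/((-13*(-3))) + (-186 - 1*129)/(-489) = 427/39 + (-186 - 129)*(-1/489) = 427*(1/39) - 315*(-1/489) = 427/39 + 105/163 = 73696/6357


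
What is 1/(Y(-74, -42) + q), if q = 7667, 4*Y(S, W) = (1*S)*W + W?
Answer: 2/16867 ≈ 0.00011857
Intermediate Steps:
Y(S, W) = W/4 + S*W/4 (Y(S, W) = ((1*S)*W + W)/4 = (S*W + W)/4 = (W + S*W)/4 = W/4 + S*W/4)
1/(Y(-74, -42) + q) = 1/((1/4)*(-42)*(1 - 74) + 7667) = 1/((1/4)*(-42)*(-73) + 7667) = 1/(1533/2 + 7667) = 1/(16867/2) = 2/16867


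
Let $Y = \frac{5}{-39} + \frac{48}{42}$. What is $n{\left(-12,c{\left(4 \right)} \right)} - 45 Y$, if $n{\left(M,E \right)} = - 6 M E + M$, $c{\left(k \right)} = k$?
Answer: $\frac{20961}{91} \approx 230.34$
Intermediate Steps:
$n{\left(M,E \right)} = M - 6 E M$ ($n{\left(M,E \right)} = - 6 E M + M = M - 6 E M$)
$Y = \frac{277}{273}$ ($Y = 5 \left(- \frac{1}{39}\right) + 48 \cdot \frac{1}{42} = - \frac{5}{39} + \frac{8}{7} = \frac{277}{273} \approx 1.0147$)
$n{\left(-12,c{\left(4 \right)} \right)} - 45 Y = - 12 \left(1 - 24\right) - \frac{4155}{91} = \left(-12\right) \left(-23\right) - \frac{4155}{91} = 276 - \frac{4155}{91} = \frac{20961}{91}$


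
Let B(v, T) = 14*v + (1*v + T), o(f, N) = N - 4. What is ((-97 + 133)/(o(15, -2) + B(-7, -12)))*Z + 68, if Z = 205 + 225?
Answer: -2372/41 ≈ -57.854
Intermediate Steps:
o(f, N) = -4 + N
B(v, T) = T + 15*v (B(v, T) = 14*v + (v + T) = 14*v + (T + v) = T + 15*v)
Z = 430
((-97 + 133)/(o(15, -2) + B(-7, -12)))*Z + 68 = ((-97 + 133)/((-4 - 2) + (-12 + 15*(-7))))*430 + 68 = (36/(-6 + (-12 - 105)))*430 + 68 = (36/(-6 - 117))*430 + 68 = (36/(-123))*430 + 68 = (36*(-1/123))*430 + 68 = -12/41*430 + 68 = -5160/41 + 68 = -2372/41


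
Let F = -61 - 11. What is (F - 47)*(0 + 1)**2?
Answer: -119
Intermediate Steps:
F = -72
(F - 47)*(0 + 1)**2 = (-72 - 47)*(0 + 1)**2 = -119*1**2 = -119*1 = -119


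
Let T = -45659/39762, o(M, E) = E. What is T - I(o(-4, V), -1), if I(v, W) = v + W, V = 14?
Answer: -562565/39762 ≈ -14.148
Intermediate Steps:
I(v, W) = W + v
T = -45659/39762 (T = -45659*1/39762 = -45659/39762 ≈ -1.1483)
T - I(o(-4, V), -1) = -45659/39762 - (-1 + 14) = -45659/39762 - 1*13 = -45659/39762 - 13 = -562565/39762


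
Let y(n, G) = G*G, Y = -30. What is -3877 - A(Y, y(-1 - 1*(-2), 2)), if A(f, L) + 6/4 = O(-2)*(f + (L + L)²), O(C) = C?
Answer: -7615/2 ≈ -3807.5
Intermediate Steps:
y(n, G) = G²
A(f, L) = -3/2 - 8*L² - 2*f (A(f, L) = -3/2 - 2*(f + (L + L)²) = -3/2 - 2*(f + (2*L)²) = -3/2 - 2*(f + 4*L²) = -3/2 + (-8*L² - 2*f) = -3/2 - 8*L² - 2*f)
-3877 - A(Y, y(-1 - 1*(-2), 2)) = -3877 - (-3/2 - 8*(2²)² - 2*(-30)) = -3877 - (-3/2 - 8*4² + 60) = -3877 - (-3/2 - 8*16 + 60) = -3877 - (-3/2 - 128 + 60) = -3877 - 1*(-139/2) = -3877 + 139/2 = -7615/2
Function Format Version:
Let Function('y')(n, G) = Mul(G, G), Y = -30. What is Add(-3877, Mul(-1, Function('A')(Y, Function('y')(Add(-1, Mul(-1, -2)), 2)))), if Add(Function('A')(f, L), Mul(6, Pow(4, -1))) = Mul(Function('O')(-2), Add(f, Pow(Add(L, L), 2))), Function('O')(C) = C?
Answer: Rational(-7615, 2) ≈ -3807.5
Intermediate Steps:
Function('y')(n, G) = Pow(G, 2)
Function('A')(f, L) = Add(Rational(-3, 2), Mul(-8, Pow(L, 2)), Mul(-2, f)) (Function('A')(f, L) = Add(Rational(-3, 2), Mul(-2, Add(f, Pow(Add(L, L), 2)))) = Add(Rational(-3, 2), Mul(-2, Add(f, Pow(Mul(2, L), 2)))) = Add(Rational(-3, 2), Mul(-2, Add(f, Mul(4, Pow(L, 2))))) = Add(Rational(-3, 2), Add(Mul(-8, Pow(L, 2)), Mul(-2, f))) = Add(Rational(-3, 2), Mul(-8, Pow(L, 2)), Mul(-2, f)))
Add(-3877, Mul(-1, Function('A')(Y, Function('y')(Add(-1, Mul(-1, -2)), 2)))) = Add(-3877, Mul(-1, Add(Rational(-3, 2), Mul(-8, Pow(Pow(2, 2), 2)), Mul(-2, -30)))) = Add(-3877, Mul(-1, Add(Rational(-3, 2), Mul(-8, Pow(4, 2)), 60))) = Add(-3877, Mul(-1, Add(Rational(-3, 2), Mul(-8, 16), 60))) = Add(-3877, Mul(-1, Add(Rational(-3, 2), -128, 60))) = Add(-3877, Mul(-1, Rational(-139, 2))) = Add(-3877, Rational(139, 2)) = Rational(-7615, 2)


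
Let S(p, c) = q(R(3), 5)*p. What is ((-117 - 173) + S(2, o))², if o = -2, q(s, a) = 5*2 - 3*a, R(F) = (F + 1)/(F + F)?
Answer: 90000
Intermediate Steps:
R(F) = (1 + F)/(2*F) (R(F) = (1 + F)/((2*F)) = (1 + F)*(1/(2*F)) = (1 + F)/(2*F))
q(s, a) = 10 - 3*a
S(p, c) = -5*p (S(p, c) = (10 - 3*5)*p = (10 - 15)*p = -5*p)
((-117 - 173) + S(2, o))² = ((-117 - 173) - 5*2)² = (-290 - 10)² = (-300)² = 90000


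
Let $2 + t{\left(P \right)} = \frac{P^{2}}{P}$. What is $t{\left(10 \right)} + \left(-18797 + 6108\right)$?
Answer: $-12681$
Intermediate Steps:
$t{\left(P \right)} = -2 + P$ ($t{\left(P \right)} = -2 + \frac{P^{2}}{P} = -2 + P$)
$t{\left(10 \right)} + \left(-18797 + 6108\right) = \left(-2 + 10\right) + \left(-18797 + 6108\right) = 8 - 12689 = -12681$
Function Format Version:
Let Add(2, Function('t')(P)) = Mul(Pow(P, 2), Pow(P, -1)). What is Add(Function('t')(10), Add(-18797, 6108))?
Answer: -12681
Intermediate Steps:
Function('t')(P) = Add(-2, P) (Function('t')(P) = Add(-2, Mul(Pow(P, 2), Pow(P, -1))) = Add(-2, P))
Add(Function('t')(10), Add(-18797, 6108)) = Add(Add(-2, 10), Add(-18797, 6108)) = Add(8, -12689) = -12681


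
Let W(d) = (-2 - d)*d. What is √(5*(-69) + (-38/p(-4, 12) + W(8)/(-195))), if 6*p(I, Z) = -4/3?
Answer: I*√264030/39 ≈ 13.175*I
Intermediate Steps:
W(d) = d*(-2 - d)
p(I, Z) = -2/9 (p(I, Z) = (-4/3)/6 = (-4*⅓)/6 = (⅙)*(-4/3) = -2/9)
√(5*(-69) + (-38/p(-4, 12) + W(8)/(-195))) = √(5*(-69) + (-38/(-2/9) - 1*8*(2 + 8)/(-195))) = √(-345 + (-38*(-9/2) - 1*8*10*(-1/195))) = √(-345 + (171 - 80*(-1/195))) = √(-345 + (171 + 16/39)) = √(-345 + 6685/39) = √(-6770/39) = I*√264030/39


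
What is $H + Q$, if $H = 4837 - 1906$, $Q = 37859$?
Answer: $40790$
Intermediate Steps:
$H = 2931$ ($H = 4837 - 1906 = 2931$)
$H + Q = 2931 + 37859 = 40790$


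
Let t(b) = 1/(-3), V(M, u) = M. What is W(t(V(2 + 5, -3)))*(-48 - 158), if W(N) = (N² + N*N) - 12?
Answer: 21836/9 ≈ 2426.2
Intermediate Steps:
t(b) = -⅓
W(N) = -12 + 2*N² (W(N) = (N² + N²) - 12 = 2*N² - 12 = -12 + 2*N²)
W(t(V(2 + 5, -3)))*(-48 - 158) = (-12 + 2*(-⅓)²)*(-48 - 158) = (-12 + 2*(⅑))*(-206) = (-12 + 2/9)*(-206) = -106/9*(-206) = 21836/9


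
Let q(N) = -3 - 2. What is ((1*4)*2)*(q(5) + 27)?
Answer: 176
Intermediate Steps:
q(N) = -5
((1*4)*2)*(q(5) + 27) = ((1*4)*2)*(-5 + 27) = (4*2)*22 = 8*22 = 176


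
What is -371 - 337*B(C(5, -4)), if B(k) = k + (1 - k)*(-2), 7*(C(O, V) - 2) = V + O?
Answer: -13044/7 ≈ -1863.4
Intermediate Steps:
C(O, V) = 2 + O/7 + V/7 (C(O, V) = 2 + (V + O)/7 = 2 + (O + V)/7 = 2 + (O/7 + V/7) = 2 + O/7 + V/7)
B(k) = -2 + 3*k (B(k) = k + (-2 + 2*k) = -2 + 3*k)
-371 - 337*B(C(5, -4)) = -371 - 337*(-2 + 3*(2 + (⅐)*5 + (⅐)*(-4))) = -371 - 337*(-2 + 3*(2 + 5/7 - 4/7)) = -371 - 337*(-2 + 3*(15/7)) = -371 - 337*(-2 + 45/7) = -371 - 337*31/7 = -371 - 10447/7 = -13044/7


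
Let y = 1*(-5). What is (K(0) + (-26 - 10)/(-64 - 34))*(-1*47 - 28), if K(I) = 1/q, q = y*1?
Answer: -615/49 ≈ -12.551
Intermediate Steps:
y = -5
q = -5 (q = -5*1 = -5)
K(I) = -⅕ (K(I) = 1/(-5) = -⅕)
(K(0) + (-26 - 10)/(-64 - 34))*(-1*47 - 28) = (-⅕ + (-26 - 10)/(-64 - 34))*(-1*47 - 28) = (-⅕ - 36/(-98))*(-47 - 28) = (-⅕ - 36*(-1/98))*(-75) = (-⅕ + 18/49)*(-75) = (41/245)*(-75) = -615/49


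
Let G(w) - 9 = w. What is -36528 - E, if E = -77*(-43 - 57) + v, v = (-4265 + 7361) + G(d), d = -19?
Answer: -47314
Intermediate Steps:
G(w) = 9 + w
v = 3086 (v = (-4265 + 7361) + (9 - 19) = 3096 - 10 = 3086)
E = 10786 (E = -77*(-43 - 57) + 3086 = -77*(-100) + 3086 = 7700 + 3086 = 10786)
-36528 - E = -36528 - 1*10786 = -36528 - 10786 = -47314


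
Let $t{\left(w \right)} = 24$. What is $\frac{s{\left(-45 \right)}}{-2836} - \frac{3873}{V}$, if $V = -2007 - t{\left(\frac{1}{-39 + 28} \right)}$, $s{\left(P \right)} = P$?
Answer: $\frac{3691741}{1919972} \approx 1.9228$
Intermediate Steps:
$V = -2031$ ($V = -2007 - 24 = -2031$)
$\frac{s{\left(-45 \right)}}{-2836} - \frac{3873}{V} = - \frac{45}{-2836} - \frac{3873}{-2031} = \left(-45\right) \left(- \frac{1}{2836}\right) - - \frac{1291}{677} = \frac{45}{2836} + \frac{1291}{677} = \frac{3691741}{1919972}$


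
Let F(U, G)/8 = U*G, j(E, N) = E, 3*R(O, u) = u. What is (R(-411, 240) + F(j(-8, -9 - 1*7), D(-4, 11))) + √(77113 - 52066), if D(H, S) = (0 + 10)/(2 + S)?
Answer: 400/13 + 33*√23 ≈ 189.03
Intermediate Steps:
D(H, S) = 10/(2 + S)
R(O, u) = u/3
F(U, G) = 8*G*U (F(U, G) = 8*(U*G) = 8*(G*U) = 8*G*U)
(R(-411, 240) + F(j(-8, -9 - 1*7), D(-4, 11))) + √(77113 - 52066) = ((⅓)*240 + 8*(10/(2 + 11))*(-8)) + √(77113 - 52066) = (80 + 8*(10/13)*(-8)) + √25047 = (80 + 8*(10*(1/13))*(-8)) + 33*√23 = (80 + 8*(10/13)*(-8)) + 33*√23 = (80 - 640/13) + 33*√23 = 400/13 + 33*√23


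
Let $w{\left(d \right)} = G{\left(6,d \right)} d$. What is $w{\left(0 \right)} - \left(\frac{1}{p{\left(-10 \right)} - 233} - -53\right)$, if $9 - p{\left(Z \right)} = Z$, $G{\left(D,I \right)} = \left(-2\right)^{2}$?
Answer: $- \frac{11341}{214} \approx -52.995$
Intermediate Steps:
$G{\left(D,I \right)} = 4$
$p{\left(Z \right)} = 9 - Z$
$w{\left(d \right)} = 4 d$
$w{\left(0 \right)} - \left(\frac{1}{p{\left(-10 \right)} - 233} - -53\right) = 4 \cdot 0 - \left(\frac{1}{\left(9 - -10\right) - 233} - -53\right) = 0 - \left(\frac{1}{\left(9 + 10\right) - 233} + 53\right) = 0 - \left(\frac{1}{19 - 233} + 53\right) = 0 - \left(\frac{1}{-214} + 53\right) = 0 - \left(- \frac{1}{214} + 53\right) = 0 - \frac{11341}{214} = - \frac{11341}{214}$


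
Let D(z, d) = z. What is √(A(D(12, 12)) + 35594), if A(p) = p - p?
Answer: 37*√26 ≈ 188.66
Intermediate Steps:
A(p) = 0
√(A(D(12, 12)) + 35594) = √(0 + 35594) = √35594 = 37*√26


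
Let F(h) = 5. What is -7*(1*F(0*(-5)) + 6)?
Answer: -77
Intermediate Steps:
-7*(1*F(0*(-5)) + 6) = -7*(1*5 + 6) = -7*(5 + 6) = -7*11 = -77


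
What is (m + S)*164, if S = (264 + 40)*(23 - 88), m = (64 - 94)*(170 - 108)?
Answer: -3545680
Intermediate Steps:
m = -1860 (m = -30*62 = -1860)
S = -19760 (S = 304*(-65) = -19760)
(m + S)*164 = (-1860 - 19760)*164 = -21620*164 = -3545680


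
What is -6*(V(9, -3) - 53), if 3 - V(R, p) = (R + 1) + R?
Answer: 414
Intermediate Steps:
V(R, p) = 2 - 2*R (V(R, p) = 3 - ((R + 1) + R) = 3 - ((1 + R) + R) = 3 - (1 + 2*R) = 3 + (-1 - 2*R) = 2 - 2*R)
-6*(V(9, -3) - 53) = -6*((2 - 2*9) - 53) = -6*((2 - 18) - 53) = -6*(-16 - 53) = -6*(-69) = 414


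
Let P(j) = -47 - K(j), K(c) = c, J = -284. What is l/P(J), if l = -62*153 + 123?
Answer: -3121/79 ≈ -39.506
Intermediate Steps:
P(j) = -47 - j
l = -9363 (l = -9486 + 123 = -9363)
l/P(J) = -9363/(-47 - 1*(-284)) = -9363/(-47 + 284) = -9363/237 = -9363*1/237 = -3121/79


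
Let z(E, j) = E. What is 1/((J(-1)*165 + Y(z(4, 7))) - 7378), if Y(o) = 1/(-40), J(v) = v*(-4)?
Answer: -40/268721 ≈ -0.00014885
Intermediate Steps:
J(v) = -4*v
Y(o) = -1/40
1/((J(-1)*165 + Y(z(4, 7))) - 7378) = 1/((-4*(-1)*165 - 1/40) - 7378) = 1/((4*165 - 1/40) - 7378) = 1/((660 - 1/40) - 7378) = 1/(26399/40 - 7378) = 1/(-268721/40) = -40/268721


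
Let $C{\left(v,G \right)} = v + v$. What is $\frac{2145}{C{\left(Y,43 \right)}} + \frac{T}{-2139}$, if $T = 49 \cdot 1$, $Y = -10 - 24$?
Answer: $- \frac{4591487}{145452} \approx -31.567$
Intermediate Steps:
$Y = -34$
$T = 49$
$C{\left(v,G \right)} = 2 v$
$\frac{2145}{C{\left(Y,43 \right)}} + \frac{T}{-2139} = \frac{2145}{2 \left(-34\right)} + \frac{49}{-2139} = \frac{2145}{-68} + 49 \left(- \frac{1}{2139}\right) = 2145 \left(- \frac{1}{68}\right) - \frac{49}{2139} = - \frac{2145}{68} - \frac{49}{2139} = - \frac{4591487}{145452}$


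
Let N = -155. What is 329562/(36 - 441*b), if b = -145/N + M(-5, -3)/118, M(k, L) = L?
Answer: -133948644/148489 ≈ -902.08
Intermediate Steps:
b = 3329/3658 (b = -145/(-155) - 3/118 = -145*(-1/155) - 3*1/118 = 29/31 - 3/118 = 3329/3658 ≈ 0.91006)
329562/(36 - 441*b) = 329562/(36 - 441*3329/3658) = 329562/(36 - 1468089/3658) = 329562/(-1336401/3658) = 329562*(-3658/1336401) = -133948644/148489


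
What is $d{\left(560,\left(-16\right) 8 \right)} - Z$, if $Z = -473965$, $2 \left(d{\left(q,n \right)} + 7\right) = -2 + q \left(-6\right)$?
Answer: $472277$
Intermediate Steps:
$d{\left(q,n \right)} = -8 - 3 q$ ($d{\left(q,n \right)} = -7 + \frac{-2 + q \left(-6\right)}{2} = -7 + \frac{-2 - 6 q}{2} = -7 - \left(1 + 3 q\right) = -8 - 3 q$)
$d{\left(560,\left(-16\right) 8 \right)} - Z = \left(-8 - 1680\right) - -473965 = \left(-8 - 1680\right) + 473965 = -1688 + 473965 = 472277$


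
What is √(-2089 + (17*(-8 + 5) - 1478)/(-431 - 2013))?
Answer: 7*I*√63643593/1222 ≈ 45.699*I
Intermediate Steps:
√(-2089 + (17*(-8 + 5) - 1478)/(-431 - 2013)) = √(-2089 + (17*(-3) - 1478)/(-2444)) = √(-2089 + (-51 - 1478)*(-1/2444)) = √(-2089 - 1529*(-1/2444)) = √(-2089 + 1529/2444) = √(-5103987/2444) = 7*I*√63643593/1222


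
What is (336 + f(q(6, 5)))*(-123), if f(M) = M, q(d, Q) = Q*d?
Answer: -45018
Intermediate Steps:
(336 + f(q(6, 5)))*(-123) = (336 + 5*6)*(-123) = (336 + 30)*(-123) = 366*(-123) = -45018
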